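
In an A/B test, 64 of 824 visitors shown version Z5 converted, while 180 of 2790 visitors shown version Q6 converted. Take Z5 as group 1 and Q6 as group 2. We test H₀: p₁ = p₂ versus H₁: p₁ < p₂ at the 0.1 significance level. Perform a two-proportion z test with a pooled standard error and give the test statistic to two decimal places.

z = 1.32

p̂₁ = 64/824 = 0.07767, p̂₂ = 180/2790 = 0.06452.
Pooled p̂ = (64+180)/(824+2790) = 244/3614 = 0.06752.
SE = √(0.0629569 × 0.00157202) = 0.00995.
z = (0.07767 − 0.06452)/0.00995 = 0.01315/0.00995 = 1.32.
p-value = P(Z < 1.322) ≈ 0.9070. With α = 0.1, fail to reject H₀.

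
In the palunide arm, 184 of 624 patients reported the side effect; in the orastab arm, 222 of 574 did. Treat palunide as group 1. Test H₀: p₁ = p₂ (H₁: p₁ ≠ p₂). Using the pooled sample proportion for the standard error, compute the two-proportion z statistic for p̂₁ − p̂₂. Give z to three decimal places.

p̂₁ = 184/624 = 0.29487, p̂₂ = 222/574 = 0.38676.
Pooled p̂ = (184+222)/(624+574) = 406/1198 = 0.33890.
SE = √(p̂(1−p̂)(1/n₁+1/n₂)) = √(0.33890·0.66110·0.00334472) = √(0.000749373) = 0.02737.
z = (0.29487 − 0.38676)/0.02737 = -0.09189/0.02737 = -3.357.

z = -3.357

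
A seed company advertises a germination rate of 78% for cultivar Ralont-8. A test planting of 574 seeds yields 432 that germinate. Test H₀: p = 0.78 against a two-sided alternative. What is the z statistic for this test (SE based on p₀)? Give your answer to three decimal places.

z = -1.584

p̂ = 432/574 ≈ 0.75261.
Under H₀, SE = √(0.78·0.22/574) = √(0.000298955) = 0.01729.
z = (0.75261 − 0.78)/0.01729 = -0.02739/0.01729 = -1.584.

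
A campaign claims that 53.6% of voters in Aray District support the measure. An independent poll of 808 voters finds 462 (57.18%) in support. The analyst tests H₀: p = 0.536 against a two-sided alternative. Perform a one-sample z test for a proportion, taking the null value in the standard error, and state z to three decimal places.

z = 2.040

p̂ = 462/808 ≈ 0.57178.
SE = √(p₀(1−p₀)/n) = √(0.2487/808) = 0.01754.
z = (0.57178 − 0.536)/0.01754 = 0.03578/0.01754 = 2.040.
Two-sided p-value ≈ 2·Φ(−2.040) = 0.0414.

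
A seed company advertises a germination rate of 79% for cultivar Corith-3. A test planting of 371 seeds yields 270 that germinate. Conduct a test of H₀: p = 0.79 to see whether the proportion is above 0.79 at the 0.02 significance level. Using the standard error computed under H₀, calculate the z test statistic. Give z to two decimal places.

p̂ = 270/371 = 0.72776.
Standard error under H₀: √(0.79×0.21/371) = 0.02115.
z = (0.72776 − 0.79)/0.02115 = -0.06224/0.02115 = -2.94.
p-value = P(Z > -2.943) ≈ 0.9984, so at α = 0.02 we fail to reject H₀.

z = -2.94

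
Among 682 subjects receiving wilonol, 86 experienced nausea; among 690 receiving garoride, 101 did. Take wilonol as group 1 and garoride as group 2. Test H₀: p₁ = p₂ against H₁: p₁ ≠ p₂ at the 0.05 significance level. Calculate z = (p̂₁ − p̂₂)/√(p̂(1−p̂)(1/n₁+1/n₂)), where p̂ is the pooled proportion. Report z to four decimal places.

z = -1.0945

p̂₁ = 86/682 ≈ 0.126100, p̂₂ = 101/690 ≈ 0.146377.
Pooled p̂ = (86+101)/(682+690) = 187/1372 = 0.136297.
SE = √(p̂(1−p̂)(1/n₁+1/n₂)) = √(0.136297·0.863703·0.00291555) = √(0.00034322) = 0.018526.
z = (0.126100 − 0.146377)/0.018526 = -0.020277/0.018526 = -1.0945.
p-value = 2·P(Z > 1.095) ≈ 0.2737. With α = 0.05, fail to reject H₀.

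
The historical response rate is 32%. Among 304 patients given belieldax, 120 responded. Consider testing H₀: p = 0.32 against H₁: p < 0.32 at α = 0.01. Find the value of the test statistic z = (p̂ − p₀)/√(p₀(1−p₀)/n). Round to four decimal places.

p̂ = 120/304 = 0.394737.
Standard error under H₀: √(0.32×0.68/304) = 0.026754.
z = (0.394737 − 0.32)/0.026754 = 0.074737/0.026754 = 2.7935.
p-value = P(Z < 2.793) ≈ 0.9974. With α = 0.01, fail to reject H₀.

z = 2.7935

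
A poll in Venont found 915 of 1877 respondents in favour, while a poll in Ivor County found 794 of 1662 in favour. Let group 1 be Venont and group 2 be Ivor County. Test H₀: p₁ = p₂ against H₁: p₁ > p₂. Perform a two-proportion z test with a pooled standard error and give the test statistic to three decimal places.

z = 0.579

p̂₁ = 915/1877 ≈ 0.48748, p̂₂ = 794/1662 ≈ 0.47774.
Pooled p̂ = (915+794)/(1877+1662) = 1709/3539 = 0.48290.
SE = √(0.249708 × 0.00113445) = 0.01683.
z = (0.48748 − 0.47774)/0.01683 = 0.00974/0.01683 = 0.579.
p-value = P(Z > 0.579) ≈ 0.2814.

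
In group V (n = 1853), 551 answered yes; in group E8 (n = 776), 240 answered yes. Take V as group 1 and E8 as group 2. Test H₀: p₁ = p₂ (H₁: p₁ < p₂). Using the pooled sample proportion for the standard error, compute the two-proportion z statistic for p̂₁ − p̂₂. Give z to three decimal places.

z = -0.608

p̂₁ = 551/1853 ≈ 0.29736, p̂₂ = 240/776 ≈ 0.30928.
Pooled p̂ = (551+240)/(1853+776) = 791/2629 = 0.30087.
SE = √(p̂(1−p̂)(1/n₁+1/n₂)) = √(0.30087·0.69913·0.00182833) = √(0.000384587) = 0.01961.
z = (0.29736 − 0.30928)/0.01961 = -0.01192/0.01961 = -0.608.
p-value = P(Z < -0.608) ≈ 0.2716.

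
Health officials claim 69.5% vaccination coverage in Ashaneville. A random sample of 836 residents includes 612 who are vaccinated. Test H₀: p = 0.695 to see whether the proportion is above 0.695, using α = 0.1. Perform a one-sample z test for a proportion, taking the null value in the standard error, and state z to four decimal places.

z = 2.3272

p̂ = 612/836 ≈ 0.7320574.
SE = √(p₀(1−p₀)/n) = √(0.21198/836) = 0.0159235.
z = (0.7320574 − 0.695)/0.0159235 = 0.0370574/0.0159235 = 2.3272.
p-value = P(Z > 2.327) ≈ 0.0100. With α = 0.1, reject H₀.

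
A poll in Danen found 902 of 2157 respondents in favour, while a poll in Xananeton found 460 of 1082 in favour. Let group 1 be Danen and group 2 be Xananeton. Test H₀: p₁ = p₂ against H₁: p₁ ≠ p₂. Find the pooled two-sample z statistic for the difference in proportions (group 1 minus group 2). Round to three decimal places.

z = -0.379

p̂₁ = 902/2157 = 0.41817, p̂₂ = 460/1082 = 0.42514.
Pooled p̂ = (902+460)/(2157+1082) = 1362/3239 = 0.42050.
SE = √(0.24368 × 0.00138782) = 0.01839.
z = (0.41817 − 0.42514)/0.01839 = -0.00697/0.01839 = -0.379.
p-value = 2·P(Z > 0.379) ≈ 0.7049.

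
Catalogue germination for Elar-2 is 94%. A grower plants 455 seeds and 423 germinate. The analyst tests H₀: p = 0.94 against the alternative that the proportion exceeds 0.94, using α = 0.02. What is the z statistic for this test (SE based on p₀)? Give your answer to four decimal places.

z = -0.9278

p̂ = 423/455 = 0.929670.
Standard error under H₀: √(0.94×0.06/455) = 0.011134.
z = (0.929670 − 0.94)/0.011134 = -0.010330/0.011134 = -0.9278.
p-value = P(Z > -0.928) ≈ 0.8232; since p > α = 0.02, fail to reject H₀.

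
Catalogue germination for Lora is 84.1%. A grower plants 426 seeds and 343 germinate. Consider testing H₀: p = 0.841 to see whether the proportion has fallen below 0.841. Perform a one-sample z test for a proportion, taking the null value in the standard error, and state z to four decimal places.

p̂ = 343/426 ≈ 0.805164.
Standard error under H₀: √(0.841×0.159/426) = 0.017717.
z = (0.805164 − 0.841)/0.017717 = -0.035836/0.017717 = -2.0227.

z = -2.0227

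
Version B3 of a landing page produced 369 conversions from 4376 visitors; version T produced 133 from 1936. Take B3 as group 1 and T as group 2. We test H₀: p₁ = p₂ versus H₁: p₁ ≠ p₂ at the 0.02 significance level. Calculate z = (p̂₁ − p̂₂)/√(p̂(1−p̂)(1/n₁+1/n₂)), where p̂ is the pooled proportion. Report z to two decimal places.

p̂₁ = 369/4376 = 0.084324, p̂₂ = 133/1936 = 0.068698.
Pooled p̂ = (369+133)/(4376+1936) = 502/6312 = 0.079531.
SE = √(0.0732059 × 0.000745048) = 0.007385.
z = (0.084324 − 0.068698)/0.007385 = 0.015626/0.007385 = 2.12.
Two-sided p-value ≈ 2·Φ(−2.116) = 0.0344, so at α = 0.02 we fail to reject H₀.

z = 2.12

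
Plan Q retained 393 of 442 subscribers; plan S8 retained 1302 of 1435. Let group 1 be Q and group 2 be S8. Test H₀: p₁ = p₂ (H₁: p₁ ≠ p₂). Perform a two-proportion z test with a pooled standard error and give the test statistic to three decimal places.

p̂₁ = 393/442 ≈ 0.88914, p̂₂ = 1302/1435 ≈ 0.90732.
Pooled p̂ = (393+1302)/(442+1435) = 1695/1877 = 0.90304.
SE = √(p̂(1−p̂)(1/n₁+1/n₂)) = √(0.90304·0.09696·0.00295931) = √(0.000259121) = 0.01610.
z = (0.88914 − 0.90732)/0.01610 = -0.01818/0.01610 = -1.129.

z = -1.129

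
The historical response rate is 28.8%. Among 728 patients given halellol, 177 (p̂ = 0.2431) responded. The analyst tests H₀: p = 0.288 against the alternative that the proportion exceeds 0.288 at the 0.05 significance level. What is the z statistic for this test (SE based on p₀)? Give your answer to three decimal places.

z = -2.673

p̂ = 177/728 = 0.243132.
Under H₀, SE = √(0.288·0.712/728) = √(0.00028167) = 0.016783.
z = (0.243132 − 0.288)/0.016783 = -0.044868/0.016783 = -2.673.
p-value = P(Z > -2.673) ≈ 0.9962, so at α = 0.05 we fail to reject H₀.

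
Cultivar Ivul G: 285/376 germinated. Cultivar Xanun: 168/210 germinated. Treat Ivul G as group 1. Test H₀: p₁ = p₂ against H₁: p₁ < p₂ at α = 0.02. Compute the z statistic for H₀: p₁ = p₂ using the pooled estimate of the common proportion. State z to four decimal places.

z = -1.1645

p̂₁ = 285/376 = 0.757979, p̂₂ = 168/210 = 0.800000.
Pooled p̂ = (285+168)/(376+210) = 453/586 = 0.773038.
SE = √(p̂(1−p̂)(1/n₁+1/n₂)) = √(0.773038·0.226962·0.00742148) = √(0.0013021) = 0.036085.
z = (0.757979 − 0.800000)/0.036085 = -0.042021/0.036085 = -1.1645.
p-value = P(Z < -1.165) ≈ 0.1221, so at α = 0.02 we fail to reject H₀.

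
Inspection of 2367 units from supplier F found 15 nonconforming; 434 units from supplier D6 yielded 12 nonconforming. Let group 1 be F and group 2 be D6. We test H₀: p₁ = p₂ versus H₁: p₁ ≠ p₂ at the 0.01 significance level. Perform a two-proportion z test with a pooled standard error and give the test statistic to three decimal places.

z = -4.177

p̂₁ = 15/2367 ≈ 0.006337, p̂₂ = 12/434 ≈ 0.027650.
Pooled p̂ = (15+12)/(2367+434) = 27/2801 = 0.009639.
SE = √(0.0095465 × 0.00272662) = 0.005102.
z = (0.006337 − 0.027650)/0.005102 = -0.021313/0.005102 = -4.177.
p-value = 2·P(Z > 4.177) ≈ 0.0000; since p < α = 0.01, reject H₀.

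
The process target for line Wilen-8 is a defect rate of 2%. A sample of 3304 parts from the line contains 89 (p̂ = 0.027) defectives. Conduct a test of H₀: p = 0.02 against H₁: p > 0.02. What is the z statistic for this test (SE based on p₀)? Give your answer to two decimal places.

p̂ = 89/3304 = 0.026937.
Standard error under H₀: √(0.02×0.98/3304) = 0.002436.
z = (0.026937 − 0.02)/0.002436 = 0.006937/0.002436 = 2.85.
p-value = P(Z > 2.848) ≈ 0.0022.

z = 2.85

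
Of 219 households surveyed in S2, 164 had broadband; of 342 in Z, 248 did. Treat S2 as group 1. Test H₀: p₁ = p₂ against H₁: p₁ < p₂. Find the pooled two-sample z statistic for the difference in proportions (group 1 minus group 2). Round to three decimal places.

p̂₁ = 164/219 = 0.74886, p̂₂ = 248/342 = 0.72515.
Pooled p̂ = (164+248)/(219+342) = 412/561 = 0.73440.
SE = √(p̂(1−p̂)(1/n₁+1/n₂)) = √(0.73440·0.26560·0.00749019) = √(0.001461) = 0.03822.
z = (0.74886 − 0.72515)/0.03822 = 0.02371/0.03822 = 0.620.
p-value = P(Z < 0.620) ≈ 0.7325.

z = 0.620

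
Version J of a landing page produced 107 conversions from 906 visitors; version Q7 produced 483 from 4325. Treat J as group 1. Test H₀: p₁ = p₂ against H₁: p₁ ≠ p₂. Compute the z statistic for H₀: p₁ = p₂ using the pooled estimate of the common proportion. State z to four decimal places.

p̂₁ = 107/906 = 0.1181015, p̂₂ = 483/4325 = 0.1116763.
Pooled p̂ = (107+483)/(906+4325) = 590/5231 = 0.1127891.
SE = √(0.100068 × 0.00133497) = 0.0115580.
z = (0.1181015 − 0.1116763)/0.0115580 = 0.0064252/0.0115580 = 0.5559.

z = 0.5559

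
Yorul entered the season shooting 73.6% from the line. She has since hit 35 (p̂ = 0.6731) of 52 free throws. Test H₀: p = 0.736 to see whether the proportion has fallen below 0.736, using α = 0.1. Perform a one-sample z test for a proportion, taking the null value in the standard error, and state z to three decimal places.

z = -1.029

p̂ = 35/52 = 0.67308.
Under H₀, SE = √(0.736·0.264/52) = √(0.00373662) = 0.06113.
z = (0.67308 − 0.736)/0.06113 = -0.06292/0.06113 = -1.029.
p-value = P(Z < -1.029) ≈ 0.1517, so at α = 0.1 we fail to reject H₀.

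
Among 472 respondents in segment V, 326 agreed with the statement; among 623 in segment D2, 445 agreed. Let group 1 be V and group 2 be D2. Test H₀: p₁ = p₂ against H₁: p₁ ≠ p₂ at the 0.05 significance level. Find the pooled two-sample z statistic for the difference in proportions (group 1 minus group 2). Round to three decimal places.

z = -0.848

p̂₁ = 326/472 = 0.69068, p̂₂ = 445/623 = 0.71429.
Pooled p̂ = (326+445)/(472+623) = 771/1095 = 0.70411.
SE = √(0.208339 × 0.00372378) = 0.02785.
z = (0.69068 − 0.71429)/0.02785 = -0.02361/0.02785 = -0.848.
p-value = 2·P(Z > 0.848) ≈ 0.3967, so at α = 0.05 we fail to reject H₀.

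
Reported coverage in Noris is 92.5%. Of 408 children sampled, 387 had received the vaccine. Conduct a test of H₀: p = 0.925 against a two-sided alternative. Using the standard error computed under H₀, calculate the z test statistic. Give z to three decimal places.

p̂ = 387/408 ≈ 0.94853.
Standard error under H₀: √(0.925×0.075/408) = 0.01304.
z = (0.94853 − 0.925)/0.01304 = 0.02353/0.01304 = 1.804.

z = 1.804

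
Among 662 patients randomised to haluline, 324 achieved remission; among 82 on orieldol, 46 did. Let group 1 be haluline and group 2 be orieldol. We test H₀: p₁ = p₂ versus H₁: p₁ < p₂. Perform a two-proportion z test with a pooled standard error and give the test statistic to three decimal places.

z = -1.222

p̂₁ = 324/662 ≈ 0.48943, p̂₂ = 46/82 ≈ 0.56098.
Pooled p̂ = (324+46)/(662+82) = 370/744 = 0.49731.
SE = √(p̂(1−p̂)(1/n₁+1/n₂)) = √(0.49731·0.50269·0.0137057) = √(0.00342632) = 0.05853.
z = (0.48943 − 0.56098)/0.05853 = -0.07155/0.05853 = -1.222.
p-value = P(Z < -1.222) ≈ 0.1108.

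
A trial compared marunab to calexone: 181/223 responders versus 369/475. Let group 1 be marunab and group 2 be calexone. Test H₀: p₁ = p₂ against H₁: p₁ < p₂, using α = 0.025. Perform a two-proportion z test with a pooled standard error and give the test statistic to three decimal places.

p̂₁ = 181/223 = 0.81166, p̂₂ = 369/475 = 0.77684.
Pooled p̂ = (181+369)/(223+475) = 550/698 = 0.78797.
SE = √(0.167076 × 0.00658957) = 0.03318.
z = (0.81166 − 0.77684)/0.03318 = 0.03482/0.03318 = 1.049.
p-value = P(Z < 1.049) ≈ 0.8530. With α = 0.025, fail to reject H₀.

z = 1.049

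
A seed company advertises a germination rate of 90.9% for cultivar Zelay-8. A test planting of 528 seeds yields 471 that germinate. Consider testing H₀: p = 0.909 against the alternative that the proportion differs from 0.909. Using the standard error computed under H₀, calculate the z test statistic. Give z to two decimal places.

p̂ = 471/528 ≈ 0.89205.
SE = √(p₀(1−p₀)/n) = √(0.082719/528) = 0.01252.
z = (0.89205 − 0.909)/0.01252 = -0.01695/0.01252 = -1.35.
Two-sided p-value ≈ 2·Φ(−1.355) = 0.1756.

z = -1.35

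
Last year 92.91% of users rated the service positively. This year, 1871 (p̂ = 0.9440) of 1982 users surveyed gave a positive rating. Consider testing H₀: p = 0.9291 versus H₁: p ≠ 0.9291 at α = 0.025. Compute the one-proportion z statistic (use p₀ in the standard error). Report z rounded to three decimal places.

p̂ = 1871/1982 = 0.943996.
Standard error under H₀: √(0.9291×0.0709/1982) = 0.005765.
z = (0.943996 − 0.9291)/0.005765 = 0.014896/0.005765 = 2.584.
p-value = 2·P(Z > 2.584) ≈ 0.0098, so at α = 0.025 we reject H₀.

z = 2.584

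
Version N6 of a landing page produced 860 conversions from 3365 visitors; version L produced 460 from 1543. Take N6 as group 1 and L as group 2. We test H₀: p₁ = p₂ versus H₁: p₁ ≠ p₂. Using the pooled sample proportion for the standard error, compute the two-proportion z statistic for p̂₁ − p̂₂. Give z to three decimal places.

z = -3.121

p̂₁ = 860/3365 ≈ 0.255572, p̂₂ = 460/1543 ≈ 0.298121.
Pooled p̂ = (860+460)/(3365+1543) = 1320/4908 = 0.268949.
SE = √(p̂(1−p̂)(1/n₁+1/n₂)) = √(0.268949·0.731051·0.000945265) = √(0.000185854) = 0.013633.
z = (0.255572 − 0.298121)/0.013633 = -0.042549/0.013633 = -3.121.
p-value = 2·P(Z > 3.121) ≈ 0.0018.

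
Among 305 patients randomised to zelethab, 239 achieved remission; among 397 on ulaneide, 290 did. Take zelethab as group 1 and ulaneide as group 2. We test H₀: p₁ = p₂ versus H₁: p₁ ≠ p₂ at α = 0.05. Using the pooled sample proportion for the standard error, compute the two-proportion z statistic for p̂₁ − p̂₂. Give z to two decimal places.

p̂₁ = 239/305 = 0.7836, p̂₂ = 290/397 = 0.7305.
Pooled p̂ = (239+290)/(305+397) = 529/702 = 0.7536.
SE = √(0.185707 × 0.00579758) = 0.0328.
z = (0.7836 − 0.7305)/0.0328 = 0.0531/0.0328 = 1.62.
p-value = 2·P(Z > 1.619) ≈ 0.1054, so at α = 0.05 we fail to reject H₀.

z = 1.62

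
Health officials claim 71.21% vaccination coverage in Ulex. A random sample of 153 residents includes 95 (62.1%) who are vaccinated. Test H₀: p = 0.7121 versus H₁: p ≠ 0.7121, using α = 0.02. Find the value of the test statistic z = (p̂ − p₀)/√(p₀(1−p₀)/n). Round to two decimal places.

z = -2.49

p̂ = 95/153 ≈ 0.6209.
Under H₀, SE = √(0.7121·0.2879/153) = √(0.00133996) = 0.0366.
z = (0.6209 − 0.7121)/0.0366 = -0.0912/0.0366 = -2.49.
Two-sided p-value ≈ 2·Φ(−2.491) = 0.0127; since p < α = 0.02, reject H₀.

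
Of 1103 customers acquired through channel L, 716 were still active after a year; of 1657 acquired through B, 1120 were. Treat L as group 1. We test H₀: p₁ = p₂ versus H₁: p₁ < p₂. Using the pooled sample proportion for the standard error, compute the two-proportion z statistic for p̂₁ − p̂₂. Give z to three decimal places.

p̂₁ = 716/1103 = 0.64914, p̂₂ = 1120/1657 = 0.67592.
Pooled p̂ = (716+1120)/(1103+1657) = 1836/2760 = 0.66522.
SE = √(0.222703 × 0.00151012) = 0.01834.
z = (0.64914 − 0.67592)/0.01834 = -0.02678/0.01834 = -1.460.

z = -1.460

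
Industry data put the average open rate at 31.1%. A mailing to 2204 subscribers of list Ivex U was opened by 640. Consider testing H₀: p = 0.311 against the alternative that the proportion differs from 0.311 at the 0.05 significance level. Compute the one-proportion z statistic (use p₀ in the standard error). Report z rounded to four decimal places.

z = -2.0911

p̂ = 640/2204 = 0.2903811.
SE = √(p₀(1−p₀)/n) = √(0.21428/2204) = 0.0098602.
z = (0.2903811 − 0.311)/0.0098602 = -0.0206189/0.0098602 = -2.0911.
p-value = 2·P(Z > 2.091) ≈ 0.0365. With α = 0.05, reject H₀.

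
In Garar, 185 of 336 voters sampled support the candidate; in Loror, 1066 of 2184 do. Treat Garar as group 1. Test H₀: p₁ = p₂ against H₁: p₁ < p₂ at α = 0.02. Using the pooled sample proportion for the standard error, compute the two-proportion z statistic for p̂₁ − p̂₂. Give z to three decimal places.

z = 2.133

p̂₁ = 185/336 = 0.55060, p̂₂ = 1066/2184 = 0.48810.
Pooled p̂ = (185+1066)/(336+2184) = 1251/2520 = 0.49643.
SE = √(0.249987 × 0.00343407) = 0.02930.
z = (0.55060 − 0.48810)/0.02930 = 0.06250/0.02930 = 2.133.
p-value = P(Z < 2.133) ≈ 0.9835; since p > α = 0.02, fail to reject H₀.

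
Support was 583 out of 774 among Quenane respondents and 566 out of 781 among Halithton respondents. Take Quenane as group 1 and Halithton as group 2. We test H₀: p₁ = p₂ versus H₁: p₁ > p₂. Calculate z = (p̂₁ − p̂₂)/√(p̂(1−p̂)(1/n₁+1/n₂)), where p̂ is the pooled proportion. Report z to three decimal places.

z = 1.280

p̂₁ = 583/774 ≈ 0.75323, p̂₂ = 566/781 ≈ 0.72471.
Pooled p̂ = (583+566)/(774+781) = 1149/1555 = 0.73891.
SE = √(p̂(1−p̂)(1/n₁+1/n₂)) = √(0.73891·0.26109·0.0025724) = √(0.000496276) = 0.02228.
z = (0.75323 − 0.72471)/0.02228 = 0.02852/0.02228 = 1.280.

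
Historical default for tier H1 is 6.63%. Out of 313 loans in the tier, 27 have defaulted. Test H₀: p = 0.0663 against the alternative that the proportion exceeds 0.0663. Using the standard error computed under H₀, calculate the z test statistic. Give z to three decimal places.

p̂ = 27/313 = 0.086262.
Under H₀, SE = √(0.0663·0.9337/313) = √(0.000197777) = 0.014063.
z = (0.086262 − 0.0663)/0.014063 = 0.019962/0.014063 = 1.419.
p-value = P(Z > 1.419) ≈ 0.0779.

z = 1.419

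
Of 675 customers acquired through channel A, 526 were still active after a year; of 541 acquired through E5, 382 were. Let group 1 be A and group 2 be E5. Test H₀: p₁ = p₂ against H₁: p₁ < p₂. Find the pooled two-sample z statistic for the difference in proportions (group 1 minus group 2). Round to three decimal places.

p̂₁ = 526/675 = 0.77926, p̂₂ = 382/541 = 0.70610.
Pooled p̂ = (526+382)/(675+541) = 908/1216 = 0.74671.
SE = √(0.189134 × 0.00332991) = 0.02510.
z = (0.77926 − 0.70610)/0.02510 = 0.07316/0.02510 = 2.915.

z = 2.915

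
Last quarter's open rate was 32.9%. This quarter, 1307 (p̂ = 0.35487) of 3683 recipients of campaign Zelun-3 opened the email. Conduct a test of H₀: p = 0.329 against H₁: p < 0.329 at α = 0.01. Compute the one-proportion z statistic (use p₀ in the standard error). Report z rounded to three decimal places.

z = 3.342

p̂ = 1307/3683 ≈ 0.35487.
SE = √(p₀(1−p₀)/n) = √(0.22076/3683) = 0.00774.
z = (0.35487 − 0.329)/0.00774 = 0.02587/0.00774 = 3.342.
p-value = P(Z < 3.342) ≈ 0.9996, so at α = 0.01 we fail to reject H₀.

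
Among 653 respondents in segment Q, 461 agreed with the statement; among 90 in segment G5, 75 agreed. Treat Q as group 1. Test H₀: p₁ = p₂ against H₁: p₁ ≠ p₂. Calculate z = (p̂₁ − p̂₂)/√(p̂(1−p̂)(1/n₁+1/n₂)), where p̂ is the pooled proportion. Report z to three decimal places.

z = -2.527

p̂₁ = 461/653 ≈ 0.705972, p̂₂ = 75/90 ≈ 0.833333.
Pooled p̂ = (461+75)/(653+90) = 536/743 = 0.721400.
SE = √(p̂(1−p̂)(1/n₁+1/n₂)) = √(0.721400·0.278600·0.0126425) = √(0.00254092) = 0.050408.
z = (0.705972 − 0.833333)/0.050408 = -0.127361/0.050408 = -2.527.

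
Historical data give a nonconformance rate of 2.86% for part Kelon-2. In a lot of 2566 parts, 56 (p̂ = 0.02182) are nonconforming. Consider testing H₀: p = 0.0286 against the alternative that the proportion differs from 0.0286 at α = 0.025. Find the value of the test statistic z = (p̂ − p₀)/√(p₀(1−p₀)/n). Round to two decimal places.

z = -2.06

p̂ = 56/2566 ≈ 0.0218.
SE = √(p₀(1−p₀)/n) = √(0.027782/2566) = 0.0033.
z = (0.0218 − 0.0286)/0.0033 = -0.0068/0.0033 = -2.06.
p-value = 2·P(Z > 2.059) ≈ 0.0395, so at α = 0.025 we fail to reject H₀.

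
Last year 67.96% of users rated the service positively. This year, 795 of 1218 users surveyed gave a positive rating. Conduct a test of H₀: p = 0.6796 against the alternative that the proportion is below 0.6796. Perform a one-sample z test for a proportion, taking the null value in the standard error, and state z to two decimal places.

z = -2.01

p̂ = 795/1218 = 0.6527.
Standard error under H₀: √(0.6796×0.3204/1218) = 0.0134.
z = (0.6527 − 0.6796)/0.0134 = -0.0269/0.0134 = -2.01.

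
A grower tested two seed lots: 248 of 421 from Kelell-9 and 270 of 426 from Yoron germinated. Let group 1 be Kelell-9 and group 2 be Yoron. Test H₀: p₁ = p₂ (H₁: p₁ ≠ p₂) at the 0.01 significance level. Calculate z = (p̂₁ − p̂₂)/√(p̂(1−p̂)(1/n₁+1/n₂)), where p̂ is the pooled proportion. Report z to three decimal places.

z = -1.335

p̂₁ = 248/421 = 0.589074, p̂₂ = 270/426 = 0.633803.
Pooled p̂ = (248+270)/(421+426) = 518/847 = 0.611570.
SE = √(0.237552 × 0.00472271) = 0.033495.
z = (0.589074 − 0.633803)/0.033495 = -0.044729/0.033495 = -1.335.
Two-sided p-value ≈ 2·Φ(−1.335) = 0.1817. With α = 0.01, fail to reject H₀.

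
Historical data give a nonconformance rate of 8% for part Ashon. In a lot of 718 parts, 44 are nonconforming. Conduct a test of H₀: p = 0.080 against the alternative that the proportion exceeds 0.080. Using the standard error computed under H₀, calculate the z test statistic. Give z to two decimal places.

z = -1.85

p̂ = 44/718 ≈ 0.0613.
SE = √(p₀(1−p₀)/n) = √(0.0736/718) = 0.0101.
z = (0.0613 − 0.08)/0.0101 = -0.0187/0.0101 = -1.85.
p-value = P(Z > -1.849) ≈ 0.9678.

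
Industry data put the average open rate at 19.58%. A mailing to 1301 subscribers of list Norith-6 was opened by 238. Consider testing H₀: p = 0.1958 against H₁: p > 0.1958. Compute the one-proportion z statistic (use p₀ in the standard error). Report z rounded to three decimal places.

z = -1.169

p̂ = 238/1301 = 0.18294.
Standard error under H₀: √(0.1958×0.8042/1301) = 0.01100.
z = (0.18294 − 0.1958)/0.01100 = -0.01286/0.01100 = -1.169.
p-value = P(Z > -1.169) ≈ 0.8789.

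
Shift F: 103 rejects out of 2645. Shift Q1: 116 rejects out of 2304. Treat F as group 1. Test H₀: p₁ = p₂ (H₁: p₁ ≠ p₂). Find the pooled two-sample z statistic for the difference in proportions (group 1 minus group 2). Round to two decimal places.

p̂₁ = 103/2645 = 0.03894, p̂₂ = 116/2304 = 0.05035.
Pooled p̂ = (103+116)/(2645+2304) = 219/4949 = 0.04425.
SE = √(p̂(1−p̂)(1/n₁+1/n₂)) = √(0.04425·0.95575·0.0008121) = √(3.43463e-05) = 0.00586.
z = (0.03894 − 0.05035)/0.00586 = -0.01141/0.00586 = -1.95.
p-value = 2·P(Z > 1.946) ≈ 0.0516.

z = -1.95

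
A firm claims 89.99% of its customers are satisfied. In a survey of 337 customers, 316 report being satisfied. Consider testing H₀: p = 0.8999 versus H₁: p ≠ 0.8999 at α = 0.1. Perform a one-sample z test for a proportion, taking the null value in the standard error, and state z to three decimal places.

p̂ = 316/337 ≈ 0.93769.
Standard error under H₀: √(0.8999×0.1001/337) = 0.01635.
z = (0.93769 − 0.8999)/0.01635 = 0.03779/0.01635 = 2.311.
Two-sided p-value ≈ 2·Φ(−2.311) = 0.0208. With α = 0.1, reject H₀.

z = 2.311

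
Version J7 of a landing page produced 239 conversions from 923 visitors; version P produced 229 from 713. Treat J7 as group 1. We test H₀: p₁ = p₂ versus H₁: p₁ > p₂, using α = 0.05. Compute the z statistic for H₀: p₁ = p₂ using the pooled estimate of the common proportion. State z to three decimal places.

z = -2.762

p̂₁ = 239/923 = 0.258938, p̂₂ = 229/713 = 0.321178.
Pooled p̂ = (239+229)/(923+713) = 468/1636 = 0.286064.
SE = √(p̂(1−p̂)(1/n₁+1/n₂)) = √(0.286064·0.713936·0.00248595) = √(0.000507708) = 0.022532.
z = (0.258938 − 0.321178)/0.022532 = -0.062240/0.022532 = -2.762.
p-value = P(Z > -2.762) ≈ 0.9971. With α = 0.05, fail to reject H₀.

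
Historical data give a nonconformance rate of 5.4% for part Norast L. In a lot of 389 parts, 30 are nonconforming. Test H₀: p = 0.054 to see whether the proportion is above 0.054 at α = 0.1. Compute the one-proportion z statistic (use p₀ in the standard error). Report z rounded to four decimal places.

p̂ = 30/389 ≈ 0.0771208.
SE = √(p₀(1−p₀)/n) = √(0.051084/389) = 0.0114596.
z = (0.0771208 − 0.054)/0.0114596 = 0.0231208/0.0114596 = 2.0176.
p-value = P(Z > 2.018) ≈ 0.0218. With α = 0.1, reject H₀.

z = 2.0176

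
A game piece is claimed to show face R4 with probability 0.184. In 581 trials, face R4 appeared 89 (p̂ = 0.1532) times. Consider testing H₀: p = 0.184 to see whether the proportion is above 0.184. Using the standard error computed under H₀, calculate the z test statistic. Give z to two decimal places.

p̂ = 89/581 ≈ 0.15318.
SE = √(p₀(1−p₀)/n) = √(0.15014/581) = 0.01608.
z = (0.15318 − 0.184)/0.01608 = -0.03082/0.01608 = -1.92.
p-value = P(Z > -1.917) ≈ 0.9724.

z = -1.92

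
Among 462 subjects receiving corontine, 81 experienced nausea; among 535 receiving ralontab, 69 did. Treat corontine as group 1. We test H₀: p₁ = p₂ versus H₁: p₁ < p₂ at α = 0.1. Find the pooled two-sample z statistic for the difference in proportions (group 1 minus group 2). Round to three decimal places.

p̂₁ = 81/462 ≈ 0.17532, p̂₂ = 69/535 ≈ 0.12897.
Pooled p̂ = (81+69)/(462+535) = 150/997 = 0.15045.
SE = √(0.127816 × 0.00403366) = 0.02271.
z = (0.17532 − 0.12897)/0.02271 = 0.04635/0.02271 = 2.041.
p-value = P(Z < 2.041) ≈ 0.9794; since p > α = 0.1, fail to reject H₀.

z = 2.041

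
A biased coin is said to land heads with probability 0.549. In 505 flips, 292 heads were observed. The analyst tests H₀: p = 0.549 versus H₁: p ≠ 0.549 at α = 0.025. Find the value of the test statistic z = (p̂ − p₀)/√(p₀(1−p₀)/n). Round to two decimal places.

z = 1.32

p̂ = 292/505 = 0.5782.
Under H₀, SE = √(0.549·0.451/505) = √(0.000490295) = 0.0221.
z = (0.5782 − 0.549)/0.0221 = 0.0292/0.0221 = 1.32.
Two-sided p-value ≈ 2·Φ(−1.320) = 0.1870, so at α = 0.025 we fail to reject H₀.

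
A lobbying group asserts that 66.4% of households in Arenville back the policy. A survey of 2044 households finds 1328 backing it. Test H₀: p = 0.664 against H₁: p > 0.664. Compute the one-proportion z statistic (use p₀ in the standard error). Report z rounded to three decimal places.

z = -1.368

p̂ = 1328/2044 = 0.649706.
SE = √(p₀(1−p₀)/n) = √(0.2231/2044) = 0.010448.
z = (0.649706 − 0.664)/0.010448 = -0.014294/0.010448 = -1.368.
p-value = P(Z > -1.368) ≈ 0.9144.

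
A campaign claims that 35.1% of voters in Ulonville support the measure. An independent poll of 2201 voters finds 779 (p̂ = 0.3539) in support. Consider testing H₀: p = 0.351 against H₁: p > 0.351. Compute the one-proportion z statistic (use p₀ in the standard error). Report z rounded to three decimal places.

p̂ = 779/2201 = 0.35393.
SE = √(p₀(1−p₀)/n) = √(0.2278/2201) = 0.01017.
z = (0.35393 − 0.351)/0.01017 = 0.00293/0.01017 = 0.288.
p-value = P(Z > 0.288) ≈ 0.3867.

z = 0.288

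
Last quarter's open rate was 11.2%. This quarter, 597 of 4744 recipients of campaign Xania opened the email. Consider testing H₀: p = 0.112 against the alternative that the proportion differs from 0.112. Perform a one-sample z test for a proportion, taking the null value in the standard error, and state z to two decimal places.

z = 3.02

p̂ = 597/4744 = 0.12584.
Standard error under H₀: √(0.112×0.888/4744) = 0.00458.
z = (0.12584 − 0.112)/0.00458 = 0.01384/0.00458 = 3.02.
Two-sided p-value ≈ 2·Φ(−3.023) = 0.0025.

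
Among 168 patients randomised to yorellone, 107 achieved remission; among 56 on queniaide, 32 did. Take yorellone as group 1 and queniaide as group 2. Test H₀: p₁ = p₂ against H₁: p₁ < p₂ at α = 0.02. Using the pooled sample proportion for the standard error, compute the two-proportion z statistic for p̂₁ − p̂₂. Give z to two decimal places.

p̂₁ = 107/168 = 0.6369, p̂₂ = 32/56 = 0.5714.
Pooled p̂ = (107+32)/(168+56) = 139/224 = 0.6205.
SE = √(0.235471 × 0.0238095) = 0.0749.
z = (0.6369 − 0.5714)/0.0749 = 0.0655/0.0749 = 0.87.
p-value = P(Z < 0.874) ≈ 0.8091; since p > α = 0.02, fail to reject H₀.

z = 0.87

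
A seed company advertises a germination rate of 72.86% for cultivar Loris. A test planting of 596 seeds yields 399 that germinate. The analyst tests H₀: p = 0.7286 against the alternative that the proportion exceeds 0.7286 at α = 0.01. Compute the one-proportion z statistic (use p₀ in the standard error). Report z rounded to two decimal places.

p̂ = 399/596 ≈ 0.6695.
Under H₀, SE = √(0.7286·0.2714/596) = √(0.000331782) = 0.0182.
z = (0.6695 − 0.7286)/0.0182 = -0.0591/0.0182 = -3.25.
p-value = P(Z > -3.247) ≈ 0.9994. With α = 0.01, fail to reject H₀.

z = -3.25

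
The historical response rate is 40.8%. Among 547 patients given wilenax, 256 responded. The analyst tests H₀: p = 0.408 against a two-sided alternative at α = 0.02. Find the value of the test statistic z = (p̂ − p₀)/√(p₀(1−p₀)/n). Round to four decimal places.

p̂ = 256/547 = 0.468007.
Under H₀, SE = √(0.408·0.592/547) = √(0.000441565) = 0.021013.
z = (0.468007 − 0.408)/0.021013 = 0.060007/0.021013 = 2.8557.
Two-sided p-value ≈ 2·Φ(−2.856) = 0.0043; since p < α = 0.02, reject H₀.

z = 2.8557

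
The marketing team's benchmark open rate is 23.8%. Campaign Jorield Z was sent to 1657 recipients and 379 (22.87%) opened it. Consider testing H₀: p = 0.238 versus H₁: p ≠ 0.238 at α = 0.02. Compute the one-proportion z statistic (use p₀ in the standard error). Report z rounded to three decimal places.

z = -0.886

p̂ = 379/1657 ≈ 0.22873.
Standard error under H₀: √(0.238×0.762/1657) = 0.01046.
z = (0.22873 − 0.238)/0.01046 = -0.00927/0.01046 = -0.886.
p-value = 2·P(Z > 0.886) ≈ 0.3754, so at α = 0.02 we fail to reject H₀.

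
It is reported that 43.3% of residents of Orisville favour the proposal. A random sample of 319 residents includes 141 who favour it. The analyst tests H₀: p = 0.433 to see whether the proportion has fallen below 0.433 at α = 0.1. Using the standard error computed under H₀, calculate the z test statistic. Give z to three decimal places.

p̂ = 141/319 ≈ 0.44201.
Under H₀, SE = √(0.433·0.567/319) = √(0.000769627) = 0.02774.
z = (0.44201 − 0.433)/0.02774 = 0.00901/0.02774 = 0.325.
p-value = P(Z < 0.325) ≈ 0.6273. With α = 0.1, fail to reject H₀.

z = 0.325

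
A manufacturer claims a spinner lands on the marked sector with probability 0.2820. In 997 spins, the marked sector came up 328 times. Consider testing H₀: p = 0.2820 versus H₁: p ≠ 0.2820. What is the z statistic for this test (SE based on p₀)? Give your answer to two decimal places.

p̂ = 328/997 ≈ 0.32899.
SE = √(p₀(1−p₀)/n) = √(0.20248/997) = 0.01425.
z = (0.32899 − 0.282)/0.01425 = 0.04699/0.01425 = 3.30.

z = 3.30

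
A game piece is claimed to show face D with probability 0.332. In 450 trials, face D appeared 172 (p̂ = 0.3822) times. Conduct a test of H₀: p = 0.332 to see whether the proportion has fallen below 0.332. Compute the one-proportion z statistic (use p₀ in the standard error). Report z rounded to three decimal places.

z = 2.262

p̂ = 172/450 = 0.38222.
Under H₀, SE = √(0.332·0.668/450) = √(0.000492836) = 0.02220.
z = (0.38222 − 0.332)/0.02220 = 0.05022/0.02220 = 2.262.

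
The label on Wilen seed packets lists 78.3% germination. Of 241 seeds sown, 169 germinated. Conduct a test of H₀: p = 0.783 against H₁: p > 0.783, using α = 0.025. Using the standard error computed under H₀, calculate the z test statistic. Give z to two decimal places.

z = -3.08

p̂ = 169/241 ≈ 0.7012.
Standard error under H₀: √(0.783×0.217/241) = 0.0266.
z = (0.7012 − 0.783)/0.0266 = -0.0818/0.0266 = -3.08.
p-value = P(Z > -3.079) ≈ 0.9990; since p > α = 0.025, fail to reject H₀.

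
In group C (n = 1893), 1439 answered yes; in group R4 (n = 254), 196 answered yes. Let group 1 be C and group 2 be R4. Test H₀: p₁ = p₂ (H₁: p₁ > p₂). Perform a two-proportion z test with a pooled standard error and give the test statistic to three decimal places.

p̂₁ = 1439/1893 = 0.76017, p̂₂ = 196/254 = 0.77165.
Pooled p̂ = (1439+196)/(1893+254) = 1635/2147 = 0.76153.
SE = √(0.181603 × 0.00446527) = 0.02848.
z = (0.76017 − 0.77165)/0.02848 = -0.01148/0.02848 = -0.403.

z = -0.403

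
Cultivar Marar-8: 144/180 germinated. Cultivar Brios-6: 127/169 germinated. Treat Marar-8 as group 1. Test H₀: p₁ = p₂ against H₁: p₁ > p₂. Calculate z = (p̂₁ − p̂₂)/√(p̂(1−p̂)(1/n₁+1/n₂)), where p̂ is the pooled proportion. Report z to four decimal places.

p̂₁ = 144/180 ≈ 0.800000, p̂₂ = 127/169 ≈ 0.751479.
Pooled p̂ = (144+127)/(180+169) = 271/349 = 0.776504.
SE = √(0.173545 × 0.0114727) = 0.044621.
z = (0.800000 − 0.751479)/0.044621 = 0.048521/0.044621 = 1.0874.
p-value = P(Z > 1.087) ≈ 0.1384.

z = 1.0874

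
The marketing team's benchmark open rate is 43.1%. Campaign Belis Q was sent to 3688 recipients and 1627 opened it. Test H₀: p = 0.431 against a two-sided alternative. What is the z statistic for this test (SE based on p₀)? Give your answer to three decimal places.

p̂ = 1627/3688 = 0.441161.
Under H₀, SE = √(0.431·0.569/3688) = √(6.64965e-05) = 0.008155.
z = (0.441161 − 0.431)/0.008155 = 0.010161/0.008155 = 1.246.

z = 1.246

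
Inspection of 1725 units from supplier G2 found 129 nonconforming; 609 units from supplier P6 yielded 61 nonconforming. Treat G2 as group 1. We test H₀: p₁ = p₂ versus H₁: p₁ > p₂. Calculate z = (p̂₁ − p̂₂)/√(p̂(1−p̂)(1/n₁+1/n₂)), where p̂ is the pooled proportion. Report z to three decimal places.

p̂₁ = 129/1725 = 0.07478, p̂₂ = 61/609 = 0.10016.
Pooled p̂ = (129+61)/(1725+609) = 190/2334 = 0.08141.
SE = √(0.0747785 × 0.00222175) = 0.01289.
z = (0.07478 − 0.10016)/0.01289 = -0.02538/0.01289 = -1.969.

z = -1.969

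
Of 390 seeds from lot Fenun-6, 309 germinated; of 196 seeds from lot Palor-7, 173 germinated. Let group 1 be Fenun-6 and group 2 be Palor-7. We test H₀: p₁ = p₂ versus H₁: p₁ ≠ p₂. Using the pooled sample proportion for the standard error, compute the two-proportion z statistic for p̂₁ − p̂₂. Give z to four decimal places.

z = -2.7007

p̂₁ = 309/390 ≈ 0.792308, p̂₂ = 173/196 ≈ 0.882653.
Pooled p̂ = (309+173)/(390+196) = 482/586 = 0.822526.
SE = √(0.145977 × 0.00766614) = 0.033453.
z = (0.792308 − 0.882653)/0.033453 = -0.090345/0.033453 = -2.7007.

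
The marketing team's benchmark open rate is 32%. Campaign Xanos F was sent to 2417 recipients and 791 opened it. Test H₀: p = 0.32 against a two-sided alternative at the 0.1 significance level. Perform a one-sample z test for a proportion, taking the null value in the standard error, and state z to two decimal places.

z = 0.77

p̂ = 791/2417 ≈ 0.3273.
Under H₀, SE = √(0.32·0.68/2417) = √(9.0029e-05) = 0.0095.
z = (0.3273 − 0.32)/0.0095 = 0.0073/0.0095 = 0.77.
p-value = 2·P(Z > 0.766) ≈ 0.4439; since p > α = 0.1, fail to reject H₀.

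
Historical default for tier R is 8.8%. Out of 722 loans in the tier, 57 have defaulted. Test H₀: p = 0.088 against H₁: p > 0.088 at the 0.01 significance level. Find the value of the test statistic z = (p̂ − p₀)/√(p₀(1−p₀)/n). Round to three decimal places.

p̂ = 57/722 = 0.07895.
Under H₀, SE = √(0.088·0.912/722) = √(0.000111158) = 0.01054.
z = (0.07895 − 0.088)/0.01054 = -0.00905/0.01054 = -0.859.
p-value = P(Z > -0.859) ≈ 0.8047, so at α = 0.01 we fail to reject H₀.

z = -0.859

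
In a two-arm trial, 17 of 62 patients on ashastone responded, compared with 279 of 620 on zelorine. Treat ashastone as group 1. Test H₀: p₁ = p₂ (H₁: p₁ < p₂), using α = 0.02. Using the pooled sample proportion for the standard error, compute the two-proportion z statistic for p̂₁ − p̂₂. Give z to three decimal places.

z = -2.663

p̂₁ = 17/62 ≈ 0.27419, p̂₂ = 279/620 ≈ 0.45000.
Pooled p̂ = (17+279)/(62+620) = 296/682 = 0.43402.
SE = √(p̂(1−p̂)(1/n₁+1/n₂)) = √(0.43402·0.56598·0.0177419) = √(0.00435824) = 0.06602.
z = (0.27419 − 0.45000)/0.06602 = -0.17581/0.06602 = -2.663.
p-value = P(Z < -2.663) ≈ 0.0039. With α = 0.02, reject H₀.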